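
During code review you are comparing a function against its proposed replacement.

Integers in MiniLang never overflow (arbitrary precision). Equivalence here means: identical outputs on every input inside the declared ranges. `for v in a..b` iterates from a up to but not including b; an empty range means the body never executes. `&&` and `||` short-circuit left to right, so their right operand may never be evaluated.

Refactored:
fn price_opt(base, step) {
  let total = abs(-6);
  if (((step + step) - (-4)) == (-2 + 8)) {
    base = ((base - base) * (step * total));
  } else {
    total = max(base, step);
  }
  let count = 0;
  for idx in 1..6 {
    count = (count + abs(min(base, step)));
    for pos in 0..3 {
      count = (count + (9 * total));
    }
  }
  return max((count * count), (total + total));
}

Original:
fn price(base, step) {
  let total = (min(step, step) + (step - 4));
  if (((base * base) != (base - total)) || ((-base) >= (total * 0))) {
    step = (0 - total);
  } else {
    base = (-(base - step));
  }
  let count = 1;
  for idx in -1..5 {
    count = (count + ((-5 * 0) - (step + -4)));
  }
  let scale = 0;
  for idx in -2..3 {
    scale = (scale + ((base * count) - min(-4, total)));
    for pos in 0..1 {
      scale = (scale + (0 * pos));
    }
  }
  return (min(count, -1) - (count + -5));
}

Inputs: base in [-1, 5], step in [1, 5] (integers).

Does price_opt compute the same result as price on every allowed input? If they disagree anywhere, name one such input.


Try base=-1, step=1.
price: total := -2 | (((base * base) != (base - total)) || ((-base) >= (total * 0))): true | step := 2 | count := 1 | iter idx=-1: | count := 3 | iter idx=0: | count := 5 | iter idx=1: | count := 7 | iter idx=2: | count := 9 | iter idx=3: | count := 11 | iter idx=4: | count := 13 | scale := 0 | iter idx=-2: | scale := -9 | iter pos=0: | scale := -9 | iter idx=-1: | scale := -18 | iter pos=0: | scale := -18 | iter idx=0: | scale := -27 | iter pos=0: | scale := -27 | iter idx=1: | scale := -36 | iter pos=0: | scale := -36 | iter idx=2: | scale := -45 | iter pos=0: | scale := -45 | result -9
price_opt: total := 6 | (((step + step) - (-4)) == (-2 + 8)): true | base := 0 | count := 0 | iter idx=1: | count := 0 | iter pos=0: | count := 54 | iter pos=1: | count := 108 | iter pos=2: | count := 162 | iter idx=2: | count := 162 | iter pos=0: | count := 216 | iter pos=1: | count := 270 | iter pos=2: | count := 324 | iter idx=3: | count := 324 | iter pos=0: | count := 378 | iter pos=1: | count := 432 | iter pos=2: | count := 486 | iter idx=4: | count := 486 | iter pos=0: | count := 540 | iter pos=1: | count := 594 | iter pos=2: | count := 648 | iter idx=5: | count := 648 | iter pos=0: | count := 702 | iter pos=1: | count := 756 | iter pos=2: | count := 810 | result 656100
-9 != 656100, so the rewrite changes behavior.
verdict: not equivalent; witness: base=-1, step=1


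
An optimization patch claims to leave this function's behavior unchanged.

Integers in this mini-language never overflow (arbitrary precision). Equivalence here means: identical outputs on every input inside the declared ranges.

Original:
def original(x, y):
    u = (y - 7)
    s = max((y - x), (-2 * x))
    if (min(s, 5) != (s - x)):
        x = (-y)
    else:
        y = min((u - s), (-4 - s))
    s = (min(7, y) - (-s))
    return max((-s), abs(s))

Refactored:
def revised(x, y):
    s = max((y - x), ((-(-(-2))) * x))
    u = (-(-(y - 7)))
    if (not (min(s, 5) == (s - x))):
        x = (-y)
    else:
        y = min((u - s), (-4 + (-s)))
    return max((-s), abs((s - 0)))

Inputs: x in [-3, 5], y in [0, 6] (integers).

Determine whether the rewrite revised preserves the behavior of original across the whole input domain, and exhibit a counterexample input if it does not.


The rewrite breaks on x=-3, y=1, where the results are 7 and 6.
original: u=-6, then s=6, then (min(s, 5) != (s - x)) is true, then x=-1, then s=7, then returns 7
revised: s=6, then u=-6, then (not (min(s, 5) == (s - x))) is true, then x=-1, then returns 6
verdict: not equivalent; witness: x=-3, y=1


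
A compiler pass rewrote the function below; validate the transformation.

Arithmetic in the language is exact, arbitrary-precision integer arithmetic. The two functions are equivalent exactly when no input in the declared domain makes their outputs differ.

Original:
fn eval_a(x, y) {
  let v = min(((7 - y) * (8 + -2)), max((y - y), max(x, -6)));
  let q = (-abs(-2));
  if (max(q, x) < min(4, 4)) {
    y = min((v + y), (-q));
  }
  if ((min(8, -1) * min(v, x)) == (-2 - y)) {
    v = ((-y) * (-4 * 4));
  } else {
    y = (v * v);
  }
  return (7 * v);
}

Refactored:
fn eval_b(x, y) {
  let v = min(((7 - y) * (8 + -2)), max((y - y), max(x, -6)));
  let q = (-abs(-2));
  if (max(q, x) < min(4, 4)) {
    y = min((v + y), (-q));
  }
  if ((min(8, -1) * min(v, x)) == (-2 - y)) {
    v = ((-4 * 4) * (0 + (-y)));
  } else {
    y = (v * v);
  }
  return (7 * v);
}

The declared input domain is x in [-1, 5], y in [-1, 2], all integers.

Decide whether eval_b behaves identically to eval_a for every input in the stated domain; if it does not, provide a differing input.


The two are interchangeable: constant usage differs; arithmetic usage differs, and every declared input agrees.
One worked example (x=0, y=1) — eval_a: v = 0; q = -2; (max(q, x) < min(4, 4)) -> true; y = 1; ((min(8, -1) * min(v, x)) == (-2 - y)) -> false; y = 0; return 0; eval_b: v = 0; q = -2; (max(q, x) < min(4, 4)) -> true; y = 1; ((min(8, -1) * min(v, x)) == (-2 - y)) -> false; y = 0; return 0; agreement on 0.
Across all 28 domain points the two functions coincide.
verdict: equivalent


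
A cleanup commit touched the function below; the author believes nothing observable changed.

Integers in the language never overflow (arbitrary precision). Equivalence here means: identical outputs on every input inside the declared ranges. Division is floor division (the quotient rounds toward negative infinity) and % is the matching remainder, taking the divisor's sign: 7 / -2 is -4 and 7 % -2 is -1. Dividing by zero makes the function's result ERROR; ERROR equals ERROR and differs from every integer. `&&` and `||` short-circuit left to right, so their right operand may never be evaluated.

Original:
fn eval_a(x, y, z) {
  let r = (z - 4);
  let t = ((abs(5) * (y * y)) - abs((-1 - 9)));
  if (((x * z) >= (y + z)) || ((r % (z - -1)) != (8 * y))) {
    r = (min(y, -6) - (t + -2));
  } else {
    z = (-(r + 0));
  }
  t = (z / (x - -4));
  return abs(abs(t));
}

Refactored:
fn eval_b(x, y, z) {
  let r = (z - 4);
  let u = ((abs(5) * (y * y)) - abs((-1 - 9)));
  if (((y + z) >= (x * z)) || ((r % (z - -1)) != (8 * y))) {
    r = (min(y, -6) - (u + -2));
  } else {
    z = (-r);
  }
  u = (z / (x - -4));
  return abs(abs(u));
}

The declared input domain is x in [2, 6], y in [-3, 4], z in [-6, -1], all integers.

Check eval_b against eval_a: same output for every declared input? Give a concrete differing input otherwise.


Consider the input x=2, y=-3, z=-1.
eval_a: r becomes -5; next t becomes 35; next (((x * z) >= (y + z)) || ((r % (z - -1)) != (8 * y))) evaluates to true; next r becomes -39; next t becomes -1; next final value 1
eval_b: r becomes -5; next u becomes 35; next hits division by zero so the output is ERROR
1 against ERROR: the behavior changed.
verdict: not equivalent; witness: x=2, y=-3, z=-1


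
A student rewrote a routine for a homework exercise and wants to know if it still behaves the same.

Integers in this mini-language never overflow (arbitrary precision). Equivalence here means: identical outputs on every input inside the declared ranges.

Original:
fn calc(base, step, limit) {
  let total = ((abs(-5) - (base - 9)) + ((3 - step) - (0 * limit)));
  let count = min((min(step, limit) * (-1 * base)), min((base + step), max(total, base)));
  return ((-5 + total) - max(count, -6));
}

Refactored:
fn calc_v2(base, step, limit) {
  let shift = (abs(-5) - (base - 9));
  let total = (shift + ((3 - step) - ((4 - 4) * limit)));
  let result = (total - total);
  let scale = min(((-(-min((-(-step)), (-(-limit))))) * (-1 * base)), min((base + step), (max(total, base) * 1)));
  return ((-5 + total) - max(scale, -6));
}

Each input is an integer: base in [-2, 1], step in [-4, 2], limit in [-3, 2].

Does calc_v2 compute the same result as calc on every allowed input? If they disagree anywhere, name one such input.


Behavior is preserved: although statement counts differ; local variable names differ; constant usage differs; arithmetic usage differs, the outputs never diverge.
As a probe, take base=-2, step=-4, limit=0: calc runs total = 23; count = -8; return 24; calc_v2 runs shift = 16; total = 23; result = 0; scale = -8; return 24; both end at 24.
Sweeping the whole domain (168 inputs) finds no disagreement.
verdict: equivalent


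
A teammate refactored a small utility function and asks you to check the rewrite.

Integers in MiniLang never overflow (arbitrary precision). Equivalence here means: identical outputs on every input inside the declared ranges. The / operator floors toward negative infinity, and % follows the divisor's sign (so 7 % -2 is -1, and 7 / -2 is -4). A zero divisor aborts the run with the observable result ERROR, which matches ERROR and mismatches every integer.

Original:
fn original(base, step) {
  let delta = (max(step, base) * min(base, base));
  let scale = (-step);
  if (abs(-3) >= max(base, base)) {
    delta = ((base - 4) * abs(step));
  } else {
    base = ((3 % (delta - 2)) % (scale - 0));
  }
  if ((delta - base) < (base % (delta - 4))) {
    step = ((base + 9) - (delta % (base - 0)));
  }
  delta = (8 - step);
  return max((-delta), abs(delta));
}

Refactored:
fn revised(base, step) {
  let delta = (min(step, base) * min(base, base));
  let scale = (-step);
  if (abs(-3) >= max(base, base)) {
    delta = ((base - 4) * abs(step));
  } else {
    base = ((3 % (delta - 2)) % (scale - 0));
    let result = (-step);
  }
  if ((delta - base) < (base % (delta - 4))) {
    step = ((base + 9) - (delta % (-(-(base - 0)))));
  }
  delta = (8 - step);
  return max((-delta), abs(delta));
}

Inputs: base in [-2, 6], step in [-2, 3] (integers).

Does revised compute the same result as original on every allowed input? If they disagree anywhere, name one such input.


There is a counterexample at base=4, step=-1: 9 on one side, ERROR on the other.
original: delta=16, then scale=1, then (abs(-3) >= max(base, base)) is false, then base=0, then ((delta - base) < (base % (delta - 4))) is false, then delta=9, then returns 9
revised: delta=-4, then scale=1, then (abs(-3) >= max(base, base)) is false, then base=0, then result=1, then ((delta - base) < (base % (delta - 4))) is true, then a zero divisor aborts: ERROR
verdict: not equivalent; witness: base=4, step=-1


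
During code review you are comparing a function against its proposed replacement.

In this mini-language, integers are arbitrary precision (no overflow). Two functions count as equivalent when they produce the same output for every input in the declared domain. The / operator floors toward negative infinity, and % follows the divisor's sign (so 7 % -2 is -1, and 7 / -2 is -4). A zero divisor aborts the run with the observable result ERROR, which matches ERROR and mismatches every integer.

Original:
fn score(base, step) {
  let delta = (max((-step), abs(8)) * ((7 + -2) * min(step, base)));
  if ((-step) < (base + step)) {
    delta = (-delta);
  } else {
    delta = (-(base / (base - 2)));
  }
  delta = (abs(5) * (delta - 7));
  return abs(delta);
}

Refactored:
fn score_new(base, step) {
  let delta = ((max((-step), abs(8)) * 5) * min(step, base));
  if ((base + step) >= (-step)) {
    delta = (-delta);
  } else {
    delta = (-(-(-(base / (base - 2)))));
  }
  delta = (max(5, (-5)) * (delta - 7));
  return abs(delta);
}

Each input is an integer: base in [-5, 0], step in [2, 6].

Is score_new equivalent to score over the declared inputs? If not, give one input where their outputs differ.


These are not equivalent — on base=-4, step=2 the outputs split (35 vs 765).
score: delta := -160 | ((-step) < (base + step)): false | delta := 0 | delta := -35 | result 35
score_new: delta := -160 | ((base + step) >= (-step)): true | delta := 160 | delta := 765 | result 765
verdict: not equivalent; witness: base=-4, step=2


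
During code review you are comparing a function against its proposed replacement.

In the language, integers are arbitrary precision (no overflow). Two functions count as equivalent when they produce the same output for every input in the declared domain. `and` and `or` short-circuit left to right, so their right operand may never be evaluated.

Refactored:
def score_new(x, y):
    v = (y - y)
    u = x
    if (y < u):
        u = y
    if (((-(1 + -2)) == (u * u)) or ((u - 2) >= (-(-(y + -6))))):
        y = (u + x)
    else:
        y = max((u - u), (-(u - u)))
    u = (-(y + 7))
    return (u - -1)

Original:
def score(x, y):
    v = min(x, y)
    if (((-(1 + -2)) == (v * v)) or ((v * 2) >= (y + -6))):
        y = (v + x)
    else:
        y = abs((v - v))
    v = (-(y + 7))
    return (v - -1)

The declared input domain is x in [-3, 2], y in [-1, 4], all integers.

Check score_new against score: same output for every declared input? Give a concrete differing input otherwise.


There is a counterexample at x=-3, y=1: -6 on one side, 0 on the other.
score: v = -3; (((-(1 + -2)) == (v * v)) or ((v * 2) >= (y + -6))) -> false; y = 0; v = -7; return -6
score_new: v = 0; u = -3; (y < u) -> false; (((-(1 + -2)) == (u * u)) or ((u - 2) >= (-(-(y + -6))))) -> true; y = -6; u = -1; return 0
verdict: not equivalent; witness: x=-3, y=1


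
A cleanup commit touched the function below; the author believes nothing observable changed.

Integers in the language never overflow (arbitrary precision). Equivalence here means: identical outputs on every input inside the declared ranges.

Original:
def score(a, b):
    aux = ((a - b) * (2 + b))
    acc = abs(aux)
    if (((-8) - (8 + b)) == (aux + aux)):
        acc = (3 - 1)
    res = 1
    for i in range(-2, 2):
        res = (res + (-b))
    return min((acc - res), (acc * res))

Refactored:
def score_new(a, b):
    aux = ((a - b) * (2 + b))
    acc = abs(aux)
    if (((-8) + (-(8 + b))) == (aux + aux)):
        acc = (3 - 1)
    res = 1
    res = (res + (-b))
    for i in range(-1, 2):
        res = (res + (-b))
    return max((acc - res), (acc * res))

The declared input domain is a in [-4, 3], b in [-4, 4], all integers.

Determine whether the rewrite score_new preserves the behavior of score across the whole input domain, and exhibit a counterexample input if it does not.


Try a=-4, b=-4.
score: aux := 0 | acc := 0 | (((-8) - (8 + b)) == (aux + aux)): false | res := 1 | iter i=-2: | res := 5 | iter i=-1: | res := 9 | iter i=0: | res := 13 | iter i=1: | res := 17 | result -17
score_new: aux := 0 | acc := 0 | (((-8) + (-(8 + b))) == (aux + aux)): false | res := 1 | res := 5 | iter i=-1: | res := 9 | iter i=0: | res := 13 | iter i=1: | res := 17 | result 0
-17 != 0, so the rewrite changes behavior.
verdict: not equivalent; witness: a=-4, b=-4


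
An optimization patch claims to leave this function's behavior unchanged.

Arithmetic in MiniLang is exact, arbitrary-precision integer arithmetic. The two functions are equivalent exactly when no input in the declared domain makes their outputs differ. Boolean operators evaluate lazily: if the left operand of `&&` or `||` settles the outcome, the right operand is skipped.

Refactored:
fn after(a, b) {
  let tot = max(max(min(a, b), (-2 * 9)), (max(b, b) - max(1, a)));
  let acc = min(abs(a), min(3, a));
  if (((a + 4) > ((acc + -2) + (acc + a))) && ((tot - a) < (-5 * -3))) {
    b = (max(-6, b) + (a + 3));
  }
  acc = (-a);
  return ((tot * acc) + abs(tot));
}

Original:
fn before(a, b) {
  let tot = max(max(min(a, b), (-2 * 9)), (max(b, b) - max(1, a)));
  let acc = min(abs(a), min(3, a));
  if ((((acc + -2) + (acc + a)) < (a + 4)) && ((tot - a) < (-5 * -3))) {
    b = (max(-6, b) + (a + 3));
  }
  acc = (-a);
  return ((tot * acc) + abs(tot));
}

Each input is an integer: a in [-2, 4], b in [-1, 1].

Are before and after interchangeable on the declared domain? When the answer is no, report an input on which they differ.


Behavior is preserved: although comparison usage differs, the outputs never diverge.
Tracing a=0, b=0: before: tot := 0 | acc := 0 | ((((acc + -2) + (acc + a)) < (a + 4)) && ((tot - a) < (-5 * -3))): true | b := 3 | acc := 0 | result 0 | after: tot := 0 | acc := 0 | (((a + 4) > ((acc + -2) + (acc + a))) && ((tot - a) < (-5 * -3))): true | b := 3 | acc := 0 | result 0 — matching result 0.
Checked all 21 inputs in the declared domain: the outputs agree on every one.
verdict: equivalent


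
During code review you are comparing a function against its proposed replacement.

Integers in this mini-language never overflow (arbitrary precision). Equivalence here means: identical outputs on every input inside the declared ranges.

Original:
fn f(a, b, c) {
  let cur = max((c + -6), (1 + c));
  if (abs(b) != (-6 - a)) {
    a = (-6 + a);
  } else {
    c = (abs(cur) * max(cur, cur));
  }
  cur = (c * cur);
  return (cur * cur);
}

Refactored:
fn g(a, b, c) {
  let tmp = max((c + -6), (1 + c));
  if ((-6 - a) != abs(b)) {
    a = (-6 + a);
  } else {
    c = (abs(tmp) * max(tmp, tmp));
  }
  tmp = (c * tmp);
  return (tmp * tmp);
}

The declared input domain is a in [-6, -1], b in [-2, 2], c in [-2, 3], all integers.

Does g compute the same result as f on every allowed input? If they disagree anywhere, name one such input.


The two are interchangeable: local variable names differ, and every declared input agrees.
As a probe, take a=-4, b=0, c=0: f runs cur becomes 1; next (abs(b) != (-6 - a)) evaluates to true; next a becomes -10; next cur becomes 0; next final value 0; g runs tmp becomes 1; next ((-6 - a) != abs(b)) evaluates to true; next a becomes -10; next tmp becomes 0; next final value 0; both end at 0.
An exhaustive pass over the 180 declared inputs shows identical outputs.
verdict: equivalent


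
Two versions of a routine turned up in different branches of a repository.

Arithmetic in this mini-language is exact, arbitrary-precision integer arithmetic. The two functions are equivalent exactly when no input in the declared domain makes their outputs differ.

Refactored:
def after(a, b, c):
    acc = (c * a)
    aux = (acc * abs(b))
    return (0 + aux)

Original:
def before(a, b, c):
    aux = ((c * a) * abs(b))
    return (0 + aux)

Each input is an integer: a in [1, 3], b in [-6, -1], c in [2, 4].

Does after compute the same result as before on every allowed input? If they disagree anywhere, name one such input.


The two versions differ — the changes include statement counts differ; local variable names differ.
As a probe, take a=2, b=-4, c=4: before runs aux=32, then returns 32; after runs acc=8, then aux=32, then returns 32; both end at 32.
Sweeping the whole domain (54 inputs) finds no disagreement.
verdict: equivalent


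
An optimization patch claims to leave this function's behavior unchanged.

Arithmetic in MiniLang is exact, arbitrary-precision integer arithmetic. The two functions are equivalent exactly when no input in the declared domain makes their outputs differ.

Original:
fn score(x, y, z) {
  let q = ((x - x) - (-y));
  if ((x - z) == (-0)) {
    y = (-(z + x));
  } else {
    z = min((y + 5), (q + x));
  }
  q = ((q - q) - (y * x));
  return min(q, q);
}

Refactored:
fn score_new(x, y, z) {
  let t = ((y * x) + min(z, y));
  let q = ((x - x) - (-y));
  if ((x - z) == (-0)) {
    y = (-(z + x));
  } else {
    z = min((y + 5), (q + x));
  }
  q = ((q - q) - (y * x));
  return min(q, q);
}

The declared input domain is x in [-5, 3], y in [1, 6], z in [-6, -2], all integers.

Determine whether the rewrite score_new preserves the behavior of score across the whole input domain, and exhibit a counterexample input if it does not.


Changes here: local variable names differ, min/max/abs usage differs, statement counts differ, arithmetic usage differs; the full 270-point sweep finds no disagreement.
verdict: equivalent


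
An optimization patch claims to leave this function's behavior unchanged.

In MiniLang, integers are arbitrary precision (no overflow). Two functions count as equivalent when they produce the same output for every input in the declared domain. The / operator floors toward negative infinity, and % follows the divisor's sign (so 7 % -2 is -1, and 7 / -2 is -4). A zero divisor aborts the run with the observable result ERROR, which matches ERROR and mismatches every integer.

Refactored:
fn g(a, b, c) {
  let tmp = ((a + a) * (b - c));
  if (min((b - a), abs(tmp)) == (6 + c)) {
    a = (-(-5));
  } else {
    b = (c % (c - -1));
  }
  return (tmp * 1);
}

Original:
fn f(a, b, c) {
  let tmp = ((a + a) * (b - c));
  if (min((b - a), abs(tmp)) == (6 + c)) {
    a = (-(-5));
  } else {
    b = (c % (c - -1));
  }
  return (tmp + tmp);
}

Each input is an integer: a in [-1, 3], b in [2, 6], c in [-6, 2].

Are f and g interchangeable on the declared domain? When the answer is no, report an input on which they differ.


At a=-1, b=2, c=-6: f gives -32, g gives -16.
verdict: not equivalent; witness: a=-1, b=2, c=-6


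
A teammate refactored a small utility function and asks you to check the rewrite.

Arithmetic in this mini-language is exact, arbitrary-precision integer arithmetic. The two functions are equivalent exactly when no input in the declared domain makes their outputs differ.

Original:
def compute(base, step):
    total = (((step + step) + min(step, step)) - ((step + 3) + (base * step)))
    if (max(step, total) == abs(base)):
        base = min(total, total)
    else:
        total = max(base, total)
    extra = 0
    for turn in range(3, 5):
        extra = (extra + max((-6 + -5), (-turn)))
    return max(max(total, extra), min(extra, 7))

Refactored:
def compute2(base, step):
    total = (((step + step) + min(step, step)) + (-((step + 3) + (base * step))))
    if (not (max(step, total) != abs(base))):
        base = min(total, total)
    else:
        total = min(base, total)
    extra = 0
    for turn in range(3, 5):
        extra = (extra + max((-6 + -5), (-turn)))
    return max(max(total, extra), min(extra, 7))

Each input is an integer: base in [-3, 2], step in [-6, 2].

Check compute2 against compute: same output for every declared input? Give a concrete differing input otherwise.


Evaluate both at base=-3, step=-6.
compute: total=-33, then (max(step, total) == abs(base)) is false, then total=-3, then extra=0, then (turn=3), then extra=-3, then (turn=4), then extra=-7, then returns -3
compute2: total=-33, then (not (max(step, total) != abs(base))) is false, then total=-33, then extra=0, then (turn=3), then extra=-3, then (turn=4), then extra=-7, then returns -7
-3 vs -7 — the two versions disagree here.
verdict: not equivalent; witness: base=-3, step=-6


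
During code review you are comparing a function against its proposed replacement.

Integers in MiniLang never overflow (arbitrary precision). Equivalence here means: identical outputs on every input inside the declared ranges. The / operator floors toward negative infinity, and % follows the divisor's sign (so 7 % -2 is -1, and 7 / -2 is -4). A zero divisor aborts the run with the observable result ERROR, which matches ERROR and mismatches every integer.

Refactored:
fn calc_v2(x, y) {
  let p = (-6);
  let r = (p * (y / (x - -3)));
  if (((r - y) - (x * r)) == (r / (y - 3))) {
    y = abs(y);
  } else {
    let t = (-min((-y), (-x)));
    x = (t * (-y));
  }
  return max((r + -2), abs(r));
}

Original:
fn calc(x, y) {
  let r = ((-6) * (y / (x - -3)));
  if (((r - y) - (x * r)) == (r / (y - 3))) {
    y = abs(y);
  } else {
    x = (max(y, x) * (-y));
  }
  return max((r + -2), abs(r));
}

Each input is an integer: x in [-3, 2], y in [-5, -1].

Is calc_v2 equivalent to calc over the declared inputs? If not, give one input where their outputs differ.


This is a faithful refactor — min/max/abs usage differs; and statement counts differ; and local variable names differ, but the computed results match everywhere.
As a probe, take x=0, y=-4: calc runs r becomes 12; next (((r - y) - (x * r)) == (r / (y - 3))) evaluates to false; next x becomes 0; next final value 12; calc_v2 runs p becomes -6; next r becomes 12; next (((r - y) - (x * r)) == (r / (y - 3))) evaluates to false; next t becomes 0; next x becomes 0; next final value 12; both end at 12.
An exhaustive pass over the 30 declared inputs shows identical outputs.
verdict: equivalent


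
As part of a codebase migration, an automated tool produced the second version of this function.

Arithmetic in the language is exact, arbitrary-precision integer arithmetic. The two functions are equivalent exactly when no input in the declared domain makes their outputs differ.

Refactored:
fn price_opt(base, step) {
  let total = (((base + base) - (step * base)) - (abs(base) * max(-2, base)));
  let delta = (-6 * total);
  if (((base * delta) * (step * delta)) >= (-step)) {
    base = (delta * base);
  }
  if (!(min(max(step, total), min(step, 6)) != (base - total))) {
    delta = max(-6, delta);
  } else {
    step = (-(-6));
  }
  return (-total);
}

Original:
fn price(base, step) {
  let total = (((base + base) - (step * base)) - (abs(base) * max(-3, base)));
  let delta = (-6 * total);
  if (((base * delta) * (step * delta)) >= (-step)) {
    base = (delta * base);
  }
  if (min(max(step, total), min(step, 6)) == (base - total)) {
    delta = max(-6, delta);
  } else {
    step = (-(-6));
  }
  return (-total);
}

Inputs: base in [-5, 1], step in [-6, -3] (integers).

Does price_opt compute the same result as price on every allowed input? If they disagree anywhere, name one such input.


The rewrite breaks on base=-5, step=-6, where the results are 25 and 30.
price: total = -25; delta = 150; (((base * delta) * (step * delta)) >= (-step)) -> true; base = -750; (min(max(step, total), min(step, 6)) == (base - total)) -> false; step = 6; return 25
price_opt: total = -30; delta = 180; (((base * delta) * (step * delta)) >= (-step)) -> true; base = -900; (!(min(max(step, total), min(step, 6)) != (base - total))) -> false; step = 6; return 30
verdict: not equivalent; witness: base=-5, step=-6


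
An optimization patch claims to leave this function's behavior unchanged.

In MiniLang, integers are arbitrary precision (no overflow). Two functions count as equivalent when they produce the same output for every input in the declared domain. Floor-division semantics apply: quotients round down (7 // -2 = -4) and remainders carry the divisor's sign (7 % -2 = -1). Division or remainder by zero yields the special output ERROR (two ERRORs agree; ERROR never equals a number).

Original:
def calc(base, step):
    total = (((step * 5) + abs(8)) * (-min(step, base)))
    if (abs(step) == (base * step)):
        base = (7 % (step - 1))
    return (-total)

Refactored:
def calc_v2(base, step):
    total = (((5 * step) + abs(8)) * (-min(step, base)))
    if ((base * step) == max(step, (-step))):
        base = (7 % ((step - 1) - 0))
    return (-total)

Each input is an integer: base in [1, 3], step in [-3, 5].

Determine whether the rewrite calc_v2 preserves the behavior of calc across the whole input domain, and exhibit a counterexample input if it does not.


Differences: arithmetic usage differs, plus min/max/abs usage differs, plus constant usage differs — yet all 27 inputs agree.
verdict: equivalent


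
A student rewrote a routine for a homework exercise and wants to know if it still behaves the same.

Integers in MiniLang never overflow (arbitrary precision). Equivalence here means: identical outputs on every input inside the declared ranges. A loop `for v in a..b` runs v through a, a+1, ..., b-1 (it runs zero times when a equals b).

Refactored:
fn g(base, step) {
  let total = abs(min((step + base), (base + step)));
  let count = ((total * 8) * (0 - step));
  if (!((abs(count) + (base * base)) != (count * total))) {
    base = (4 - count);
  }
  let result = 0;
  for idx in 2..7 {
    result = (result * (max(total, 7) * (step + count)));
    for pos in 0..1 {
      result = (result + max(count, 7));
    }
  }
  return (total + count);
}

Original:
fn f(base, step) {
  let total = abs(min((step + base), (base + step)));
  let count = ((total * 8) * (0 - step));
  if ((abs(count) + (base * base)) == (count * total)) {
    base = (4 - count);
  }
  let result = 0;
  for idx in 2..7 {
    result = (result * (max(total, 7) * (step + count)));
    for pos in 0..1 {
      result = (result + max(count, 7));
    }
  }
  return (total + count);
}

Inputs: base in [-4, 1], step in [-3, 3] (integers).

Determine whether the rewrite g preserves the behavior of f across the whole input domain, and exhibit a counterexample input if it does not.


The two versions differ — the changes include boolean connective usage differs; and comparison usage differs.
Spot check at base=-2, step=1 — f: total becomes 1; next count becomes -8; next ((abs(count) + (base * base)) == (count * total)) evaluates to false; next result becomes 0; next at idx=2:; next result becomes 0; next at pos=0:; next result becomes 7; next at idx=3:; next result becomes -343; next at pos=0:; next result becomes -336; next at idx=4:; next result becomes 16464; next at pos=0:; next result becomes 16471; next at idx=5:; next result becomes -807079; next at pos=0:; next result becomes -807072; next at idx=6:; next result becomes 39546528; next at pos=0:; next result becomes 39546535; next final value -7. g: total becomes 1; next count becomes -8; next (!((abs(count) + (base * base)) != (count * total))) evaluates to false; next result becomes 0; next at idx=2:; next result becomes 0; next at pos=0:; next result becomes 7; next at idx=3:; next result becomes -343; next at pos=0:; next result becomes -336; next at idx=4:; next result becomes 16464; next at pos=0:; next result becomes 16471; next at idx=5:; next result becomes -807079; next at pos=0:; next result becomes -807072; next at idx=6:; next result becomes 39546528; next at pos=0:; next result becomes 39546535; next final value -7. Both give -7.
Checked all 42 inputs in the declared domain: the outputs agree on every one.
verdict: equivalent


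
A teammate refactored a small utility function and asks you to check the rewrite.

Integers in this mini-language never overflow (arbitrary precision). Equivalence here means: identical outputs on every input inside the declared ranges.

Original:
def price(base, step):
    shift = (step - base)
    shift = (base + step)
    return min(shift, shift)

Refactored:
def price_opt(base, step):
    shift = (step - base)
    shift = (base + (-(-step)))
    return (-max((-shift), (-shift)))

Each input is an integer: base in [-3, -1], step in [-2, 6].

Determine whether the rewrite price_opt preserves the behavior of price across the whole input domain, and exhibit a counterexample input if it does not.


Behavior is preserved: although min/max/abs usage differs, the outputs never diverge.
Tracing base=-2, step=-2: price: shift=0, then shift=-4, then returns -4 | price_opt: shift=0, then shift=-4, then returns -4 — matching result -4.
Sweeping the whole domain (27 inputs) finds no disagreement.
verdict: equivalent


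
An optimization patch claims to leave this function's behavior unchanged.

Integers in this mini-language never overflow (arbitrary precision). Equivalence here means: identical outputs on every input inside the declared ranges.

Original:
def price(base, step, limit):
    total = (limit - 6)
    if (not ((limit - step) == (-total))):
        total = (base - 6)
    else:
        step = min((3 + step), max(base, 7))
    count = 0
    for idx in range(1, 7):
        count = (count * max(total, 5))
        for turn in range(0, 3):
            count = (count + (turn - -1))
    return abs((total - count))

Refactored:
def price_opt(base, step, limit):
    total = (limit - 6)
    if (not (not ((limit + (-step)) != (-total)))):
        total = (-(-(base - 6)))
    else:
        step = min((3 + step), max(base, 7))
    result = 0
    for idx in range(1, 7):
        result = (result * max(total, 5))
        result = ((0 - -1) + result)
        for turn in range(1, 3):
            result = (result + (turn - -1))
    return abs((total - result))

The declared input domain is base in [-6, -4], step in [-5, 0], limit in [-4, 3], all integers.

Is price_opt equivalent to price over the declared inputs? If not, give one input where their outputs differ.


Behavior is preserved: although constant usage differs, and arithmetic usage differs, and boolean connective usage differs, and comparison usage differs, and statement counts differ, and local variable names differ, and loop structure differs, the outputs never diverge.
Spot check at base=-5, step=0, limit=-4 — price: total=-10, then (not ((limit - step) == (-total))) is true, then total=-11, then count=0, then (idx=1), then count=0, then (turn=0), then count=1, then (turn=1), then count=3, then (turn=2), then count=6, then (idx=2), then count=30, then (turn=0), then count=31, then (turn=1), then count=33, then (turn=2), then count=36, then (idx=3), then count=180, then (turn=0), then count=181, then (turn=1), then count=183, then (turn=2), then count=186, then (idx=4), then count=930, then (turn=0), then count=931, then (turn=1), then count=933, then (turn=2), then count=936, then (idx=5), then count=4680, then (turn=0), then count=4681, then (turn=1), then count=4683, then (turn=2), then count=4686, then (idx=6), then count=23430, then (turn=0), then count=23431, then (turn=1), then count=23433, then (turn=2), then count=23436, then returns 23447. price_opt: total=-10, then (not (not ((limit + (-step)) != (-total)))) is true, then total=-11, then result=0, then (idx=1), then result=0, then result=1, then (turn=1), then result=3, then (turn=2), then result=6, then (idx=2), then result=30, then result=31, then (turn=1), then result=33, then (turn=2), then result=36, then (idx=3), then result=180, then result=181, then (turn=1), then result=183, then (turn=2), then result=186, then (idx=4), then result=930, then result=931, then (turn=1), then result=933, then (turn=2), then result=936, then (idx=5), then result=4680, then result=4681, then (turn=1), then result=4683, then (turn=2), then result=4686, then (idx=6), then result=23430, then result=23431, then (turn=1), then result=23433, then (turn=2), then result=23436, then returns 23447. Both give 23447.
Sweeping the whole domain (144 inputs) finds no disagreement.
verdict: equivalent


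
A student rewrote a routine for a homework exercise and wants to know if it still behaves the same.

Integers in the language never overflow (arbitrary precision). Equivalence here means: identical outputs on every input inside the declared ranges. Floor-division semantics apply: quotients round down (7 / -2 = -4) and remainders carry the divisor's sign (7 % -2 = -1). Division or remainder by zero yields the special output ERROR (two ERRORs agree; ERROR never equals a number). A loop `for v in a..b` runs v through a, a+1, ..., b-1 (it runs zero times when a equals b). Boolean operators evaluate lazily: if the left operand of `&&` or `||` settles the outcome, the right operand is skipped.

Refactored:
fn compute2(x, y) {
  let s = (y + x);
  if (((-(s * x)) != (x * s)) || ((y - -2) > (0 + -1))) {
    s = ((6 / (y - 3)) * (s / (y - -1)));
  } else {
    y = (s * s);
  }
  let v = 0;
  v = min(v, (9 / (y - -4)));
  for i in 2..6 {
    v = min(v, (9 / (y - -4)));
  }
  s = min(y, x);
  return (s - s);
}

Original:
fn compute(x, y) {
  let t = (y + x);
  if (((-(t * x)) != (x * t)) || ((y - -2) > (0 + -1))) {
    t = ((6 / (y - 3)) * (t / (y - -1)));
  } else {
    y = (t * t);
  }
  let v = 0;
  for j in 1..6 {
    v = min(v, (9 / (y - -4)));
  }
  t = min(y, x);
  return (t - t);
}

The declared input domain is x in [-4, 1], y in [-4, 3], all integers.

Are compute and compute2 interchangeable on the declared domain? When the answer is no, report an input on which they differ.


This is a faithful refactor — arithmetic usage differs; also min/max/abs usage differs; also local variable names differ; also loop structure differs; also constant usage differs; also statement counts differ, but the computed results match everywhere.
Spot check at x=1, y=-4 — compute: t := -3 | (((-(t * x)) != (x * t)) || ((y - -2) > (0 + -1))): true | t := -1 | v := 0 | iter j=1: | divide-by-zero, output ERROR. compute2: s := -3 | (((-(s * x)) != (x * s)) || ((y - -2) > (0 + -1))): true | s := -1 | v := 0 | divide-by-zero, output ERROR. Both give ERROR.
Checked all 48 inputs in the declared domain: the outputs agree on every one.
verdict: equivalent


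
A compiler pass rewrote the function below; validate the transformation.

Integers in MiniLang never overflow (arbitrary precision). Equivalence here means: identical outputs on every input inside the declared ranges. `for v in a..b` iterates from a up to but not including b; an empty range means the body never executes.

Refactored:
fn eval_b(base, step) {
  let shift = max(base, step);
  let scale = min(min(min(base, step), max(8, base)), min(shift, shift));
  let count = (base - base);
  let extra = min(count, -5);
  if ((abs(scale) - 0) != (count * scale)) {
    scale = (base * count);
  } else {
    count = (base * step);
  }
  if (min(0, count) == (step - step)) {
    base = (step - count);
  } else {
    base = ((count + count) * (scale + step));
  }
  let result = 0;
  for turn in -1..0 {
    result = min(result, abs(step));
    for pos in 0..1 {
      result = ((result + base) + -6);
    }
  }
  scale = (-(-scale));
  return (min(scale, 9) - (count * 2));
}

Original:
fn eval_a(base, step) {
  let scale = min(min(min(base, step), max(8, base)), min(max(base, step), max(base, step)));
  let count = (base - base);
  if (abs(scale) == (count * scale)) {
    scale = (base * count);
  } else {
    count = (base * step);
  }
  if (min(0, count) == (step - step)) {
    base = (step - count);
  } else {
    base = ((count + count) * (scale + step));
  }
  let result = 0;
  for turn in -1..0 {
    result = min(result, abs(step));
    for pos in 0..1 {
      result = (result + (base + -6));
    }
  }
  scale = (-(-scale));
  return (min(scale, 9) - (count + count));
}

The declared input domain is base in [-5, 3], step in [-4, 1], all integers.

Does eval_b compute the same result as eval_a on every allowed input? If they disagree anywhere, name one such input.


Input base=-5, step=-4: -45 from eval_a versus 0 from eval_b.
verdict: not equivalent; witness: base=-5, step=-4


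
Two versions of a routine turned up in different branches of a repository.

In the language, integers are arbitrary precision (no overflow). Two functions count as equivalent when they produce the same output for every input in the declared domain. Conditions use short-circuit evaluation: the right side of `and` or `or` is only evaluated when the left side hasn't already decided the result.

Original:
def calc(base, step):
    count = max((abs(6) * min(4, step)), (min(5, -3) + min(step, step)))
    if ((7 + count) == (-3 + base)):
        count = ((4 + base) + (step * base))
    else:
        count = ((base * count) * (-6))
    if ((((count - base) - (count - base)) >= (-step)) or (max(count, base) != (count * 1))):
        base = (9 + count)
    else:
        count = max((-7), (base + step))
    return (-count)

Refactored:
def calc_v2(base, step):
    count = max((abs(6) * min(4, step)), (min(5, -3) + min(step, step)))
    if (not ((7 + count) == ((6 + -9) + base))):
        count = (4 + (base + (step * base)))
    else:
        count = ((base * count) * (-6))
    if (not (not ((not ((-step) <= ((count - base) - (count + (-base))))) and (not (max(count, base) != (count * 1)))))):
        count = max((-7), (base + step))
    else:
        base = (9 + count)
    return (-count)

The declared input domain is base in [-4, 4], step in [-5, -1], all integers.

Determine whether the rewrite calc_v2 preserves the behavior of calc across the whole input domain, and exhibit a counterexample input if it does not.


The rewrite breaks on base=-4, step=-5, where the results are 192 and 7.
calc: count=-8, then ((7 + count) == (-3 + base)) is false, then count=-192, then ((((count - base) - (count - base)) >= (-step)) or (max(count, base) != (count * 1))) is true, then base=-183, then returns 192
calc_v2: count=-8, then (not ((7 + count) == ((6 + -9) + base))) is true, then count=20, then (not (not ((not ((-step) <= ((count - base) - (count + (-base))))) and (not (max(count, base) != (count * 1)))))) is true, then count=-7, then returns 7
verdict: not equivalent; witness: base=-4, step=-5
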